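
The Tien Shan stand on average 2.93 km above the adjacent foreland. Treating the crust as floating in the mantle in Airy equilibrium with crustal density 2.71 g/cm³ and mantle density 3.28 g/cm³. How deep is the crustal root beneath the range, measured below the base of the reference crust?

By Archimedes' principle applied to the lithosphere: the weight of the topography is balanced by the buoyancy of the root, ρ_c h = (ρ_m − ρ_c) r.
r = h · ρ_c / (ρ_m − ρ_c) = 2.93 km × 2.71 / (3.28 − 2.71) = 13.9 km.

13.9 km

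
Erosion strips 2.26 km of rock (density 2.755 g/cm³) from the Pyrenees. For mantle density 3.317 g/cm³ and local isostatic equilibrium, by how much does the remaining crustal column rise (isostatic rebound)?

1.88 km

Unloading: uplift u = e ρ_c/ρ_m = 2.26 km × 2.755/3.317 = 1.88 km.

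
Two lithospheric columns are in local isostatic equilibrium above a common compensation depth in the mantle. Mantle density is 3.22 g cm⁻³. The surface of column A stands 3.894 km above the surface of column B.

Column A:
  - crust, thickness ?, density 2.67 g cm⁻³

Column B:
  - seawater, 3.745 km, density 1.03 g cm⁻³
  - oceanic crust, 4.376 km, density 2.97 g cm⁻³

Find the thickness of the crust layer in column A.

Take the compensation level at the base of the deeper column (depth z_c below the surface of column A) and equate Σ ρ_i t_i down to z_c; mantle fills any gap and the z_c terms cancel.
Column A: x×2.67 + (z_c − 0 − x)×3.22
Column B: 3.894×0 + 3.745×1.03 + 4.376×2.97 + (z_c − 3.894 − 8.121)×3.22
The z_c×3.22 term appears on both sides and cancels. Collect the known terms of each column as K = Σ(ρt)_known − 3.22 × (depth of known layers): K_A = 0 − 3.22×0 = 0; K_B = 16.85407 − 3.22×(3.894 + 8.121) = −21.83423.
Balance: K_A − x×(3.22 − 2.67) = K_B, so x = (K_A − K_B)/(3.22 − 2.67) = 21.8342/0.55 = 39.7 km.

39.7 km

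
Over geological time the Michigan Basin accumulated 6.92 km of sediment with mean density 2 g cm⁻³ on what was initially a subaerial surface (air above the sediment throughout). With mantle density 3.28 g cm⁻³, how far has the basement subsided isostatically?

4.22 km

Subaerial load: s = t ρ_sed / ρ_m = 6.92 km × 2/3.28 = 4.22 km.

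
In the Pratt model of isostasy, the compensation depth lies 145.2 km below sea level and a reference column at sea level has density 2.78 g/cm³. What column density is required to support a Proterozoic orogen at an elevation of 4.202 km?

Pratt balance: ρ_ref D = ρ (D + h).
ρ = ρ_ref D/(D + h) = 2.78 × 145.2 km/(145.2 km + 4.202 km) = 2.7 g/cm³.

2.7 g/cm³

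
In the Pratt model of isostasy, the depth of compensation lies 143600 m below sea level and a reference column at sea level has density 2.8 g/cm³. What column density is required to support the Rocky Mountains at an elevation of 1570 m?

Pratt balance: ρ_ref D = ρ (D + h).
ρ = ρ_ref D/(D + h) = 2.8 × 143600 m/(143600 m + 1570 m) = 2.77 g/cm³.

2.77 g/cm³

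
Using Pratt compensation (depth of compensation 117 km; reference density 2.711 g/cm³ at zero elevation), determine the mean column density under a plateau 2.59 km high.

2.65 g/cm³

Pratt balance: ρ_ref D = ρ (D + h).
ρ = ρ_ref D/(D + h) = 2.711 × 117 km/(117 km + 2.59 km) = 2.65 g/cm³.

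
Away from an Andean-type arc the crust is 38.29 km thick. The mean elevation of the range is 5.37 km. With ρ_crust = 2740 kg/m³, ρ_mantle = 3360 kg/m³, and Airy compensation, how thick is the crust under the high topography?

Root depth r = h ρ_c / (ρ_m − ρ_c) = 5.37 km × 2740 / 620 = 23.73 km.
Total thickness = T + h + r = 38.29 km + 5.37 km + 23.73 km = 67.4 km.

67.4 km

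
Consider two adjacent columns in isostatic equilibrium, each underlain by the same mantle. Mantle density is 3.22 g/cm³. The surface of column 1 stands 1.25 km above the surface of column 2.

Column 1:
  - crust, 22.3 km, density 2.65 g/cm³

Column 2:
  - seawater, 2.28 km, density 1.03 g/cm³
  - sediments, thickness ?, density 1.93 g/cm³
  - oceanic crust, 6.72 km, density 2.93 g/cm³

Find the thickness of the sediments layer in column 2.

1.35 km

Take the compensation level at the base of the deeper column (depth z_c below the surface of column 1) and equate Σ ρ_i t_i down to z_c; mantle fills any gap and the z_c terms cancel.
Column 1: 22.3×2.65 + (z_c − 22.3)×3.22
Column 2: 1.25×0 + 2.28×1.03 + x×1.93 + 6.72×2.93 + (z_c − 1.25 − 9 − x)×3.22
The z_c×3.22 term appears on both sides and cancels. Collect the known terms of each column as K = Σ(ρt)_known − 3.22 × (depth of known layers): K_1 = 59.095 − 3.22×22.3 = −12.711; K_2 = 22.038 − 3.22×(1.25 + 9) = −10.967.
Balance: K_1 = K_2 − x×(3.22 − 1.93), so x = (K_2 − K_1)/(3.22 − 1.93) = 1.744/1.29 = 1.35 km.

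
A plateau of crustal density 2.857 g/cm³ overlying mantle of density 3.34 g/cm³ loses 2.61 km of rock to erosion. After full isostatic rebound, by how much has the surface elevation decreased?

0.377 km

Rebound u = e ρ_c/ρ_m = 2.61 km × 2.857/3.34 = 2.233 km.
Net surface drop = e − u = 2.61 km − 2.233 km = e (ρ_m − ρ_c)/ρ_m = 0.377 km.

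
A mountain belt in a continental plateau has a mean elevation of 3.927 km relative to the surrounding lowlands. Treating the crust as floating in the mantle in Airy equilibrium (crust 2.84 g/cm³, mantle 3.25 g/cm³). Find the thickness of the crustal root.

27.2 km

Isostatic balance requires: the weight of the topography is balanced by the buoyancy of the root, ρ_c h = (ρ_m − ρ_c) r.
r = h · ρ_c / (ρ_m − ρ_c) = 3.927 km × 2.84 / (3.25 − 2.84) = 27.2 km.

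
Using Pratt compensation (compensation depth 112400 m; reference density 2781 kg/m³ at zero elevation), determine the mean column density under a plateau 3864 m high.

Pratt balance: ρ_ref D = ρ (D + h).
ρ = ρ_ref D/(D + h) = 2781 × 112400 m/(112400 m + 3864 m) = 2690 kg/m³.

2690 kg/m³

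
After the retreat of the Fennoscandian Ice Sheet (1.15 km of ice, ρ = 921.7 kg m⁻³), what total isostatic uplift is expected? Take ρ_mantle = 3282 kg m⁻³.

Removing the load lets mantle flow back in; uplift u satisfies ρ_ice t = ρ_m u.
u = t ρ_ice/ρ_m = 1.15 km × 921.7/3282 = 0.323 km.

0.323 km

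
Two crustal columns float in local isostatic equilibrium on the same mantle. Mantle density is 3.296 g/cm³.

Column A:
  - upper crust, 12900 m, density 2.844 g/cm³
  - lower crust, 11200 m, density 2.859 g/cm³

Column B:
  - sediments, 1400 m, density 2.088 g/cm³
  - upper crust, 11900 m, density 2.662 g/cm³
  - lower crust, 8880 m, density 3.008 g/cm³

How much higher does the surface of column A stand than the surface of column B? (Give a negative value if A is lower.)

−324 m

For any compensation level in the mantle, the mantle terms cancel and isostasy reduces to e = (Σt_A − Σt_B) − (Σ(ρt)_A − Σ(ρt)_B) / ρ_m.
Σt_A = 24100 m; Σt_B = 22180 m; Σ(ρt)_A = 68708.4; Σ(ρt)_B = 61312.04 (in m·g/cm³).
e = (24100 − 22180) − (68708.4 − 61312.04) / 3.296 = −324 m.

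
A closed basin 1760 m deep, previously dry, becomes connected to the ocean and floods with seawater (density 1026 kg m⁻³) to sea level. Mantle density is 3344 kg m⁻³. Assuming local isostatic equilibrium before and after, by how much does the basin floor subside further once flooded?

After flooding the water column is d + s deep. Its weight must equal the weight of mantle displaced by the extra subsidence s: (d + s) ρ_w = s ρ_m.
s = d ρ_w / (ρ_m − ρ_w) = 1760 m × 1026/(3344 − 1026) = 779 m.

779 m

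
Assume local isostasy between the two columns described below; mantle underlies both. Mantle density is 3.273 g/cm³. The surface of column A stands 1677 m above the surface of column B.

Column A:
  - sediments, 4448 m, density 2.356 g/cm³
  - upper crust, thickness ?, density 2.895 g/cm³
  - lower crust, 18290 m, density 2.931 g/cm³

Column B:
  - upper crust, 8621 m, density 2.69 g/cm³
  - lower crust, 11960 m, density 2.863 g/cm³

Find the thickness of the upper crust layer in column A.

13500 m

Take the compensation level at the base of the deeper column (depth z_c below the surface of column A) and equate Σ ρ_i t_i down to z_c; mantle fills any gap and the z_c terms cancel.
Column A: 4448×2.356 + x×2.895 + 18290×2.931 + (z_c − 22738 − x)×3.273
Column B: 1677×0 + 8621×2.69 + 11960×2.863 + (z_c − 1677 − 20581)×3.273
The z_c×3.273 term appears on both sides and cancels. Collect the known terms of each column as K = Σ(ρt)_known − 3.273 × (depth of known layers): K_A = 64087.478 − 3.273×22738 = −10333.996; K_B = 57431.97 − 3.273×(1677 + 20581) = −15418.464.
Balance: K_A − x×(3.273 − 2.895) = K_B, so x = (K_A − K_B)/(3.273 − 2.895) = 5084.47/0.378 = 13500 m.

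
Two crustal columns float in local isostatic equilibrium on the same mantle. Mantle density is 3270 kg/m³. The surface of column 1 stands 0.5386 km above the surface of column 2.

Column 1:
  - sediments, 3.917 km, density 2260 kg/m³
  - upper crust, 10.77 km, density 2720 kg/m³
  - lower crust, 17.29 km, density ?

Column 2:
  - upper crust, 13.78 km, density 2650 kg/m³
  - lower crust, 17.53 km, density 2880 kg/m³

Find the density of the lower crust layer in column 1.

2850 kg/m³

Take the compensation level at the base of the deeper column (depth z_c below the surface of column 1) and equate Σ ρ_i t_i down to z_c; mantle fills any gap and the z_c terms cancel.
Column 1: 3.917×2260 + 10.77×2720 + 17.29×ρ + (z_c − 31.977)×3270
Column 2: 0.5386×0 + 13.78×2650 + 17.53×2880 + (z_c − 0.5386 − 31.31)×3270
The z_c×3270 term appears on both sides and cancels. Collect the known terms of each column as K = Σ(ρt)_known − 3270 × (depth of known layers): K_1 = 38146.82 − 3270×31.977 = −66417.97; K_2 = 87003.4 − 3270×(0.5386 + 31.31) = −17141.522.
Balance: K_1 + 17.29×ρ = K_2, so ρ = (K_2 − K_1)/17.29 = 49276.4/17.29 = 2850 kg/m³.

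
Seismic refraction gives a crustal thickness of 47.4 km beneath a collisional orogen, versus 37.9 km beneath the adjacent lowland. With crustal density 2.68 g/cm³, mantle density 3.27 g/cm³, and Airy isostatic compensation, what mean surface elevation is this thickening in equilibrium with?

Excess crust Δ = 47.4 km − 37.9 km = 9.5 km, split between elevation h and root r with h + r = Δ.
Airy balance ρ_c h = (ρ_m − ρ_c) r gives r = h ρ_c/(ρ_m − ρ_c), so h (1 + ρ_c/(ρ_m − ρ_c)) = Δ, i.e. h = Δ (ρ_m − ρ_c)/ρ_m.
h = 9.5 km × 0.59/3.27 = 1.71 km.

1.71 km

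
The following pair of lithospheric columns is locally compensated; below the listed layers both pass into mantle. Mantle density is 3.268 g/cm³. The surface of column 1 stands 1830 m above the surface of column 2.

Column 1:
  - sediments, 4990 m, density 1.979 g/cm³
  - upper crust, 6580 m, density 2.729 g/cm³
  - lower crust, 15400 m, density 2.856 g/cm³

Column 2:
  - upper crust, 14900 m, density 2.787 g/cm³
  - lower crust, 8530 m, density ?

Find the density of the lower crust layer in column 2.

Take the compensation level at the base of the deeper column (depth z_c below the surface of column 1) and equate Σ ρ_i t_i down to z_c; mantle fills any gap and the z_c terms cancel.
Column 1: 4990×1.979 + 6580×2.729 + 15400×2.856 + (z_c − 26970)×3.268
Column 2: 1830×0 + 14900×2.787 + 8530×ρ + (z_c − 1830 − 23430)×3.268
The z_c×3.268 term appears on both sides and cancels. Collect the known terms of each column as K = Σ(ρt)_known − 3.268 × (depth of known layers): K_1 = 71814.43 − 3.268×26970 = −16323.53; K_2 = 41526.3 − 3.268×(1830 + 23430) = −41023.38.
Balance: K_1 = K_2 + 8530×ρ, so ρ = (K_1 − K_2)/8530 = 24699.9/8530 = 2.9 g/cm³.

2.9 g/cm³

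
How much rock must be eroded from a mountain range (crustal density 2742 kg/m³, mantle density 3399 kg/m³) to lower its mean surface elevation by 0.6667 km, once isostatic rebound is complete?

3.45 km

Net drop Δ = e − u = e − e ρ_c/ρ_m = e (ρ_m − ρ_c)/ρ_m.
e = Δ ρ_m/(ρ_m − ρ_c) = 0.6667 km × 3399/657 = 3.45 km.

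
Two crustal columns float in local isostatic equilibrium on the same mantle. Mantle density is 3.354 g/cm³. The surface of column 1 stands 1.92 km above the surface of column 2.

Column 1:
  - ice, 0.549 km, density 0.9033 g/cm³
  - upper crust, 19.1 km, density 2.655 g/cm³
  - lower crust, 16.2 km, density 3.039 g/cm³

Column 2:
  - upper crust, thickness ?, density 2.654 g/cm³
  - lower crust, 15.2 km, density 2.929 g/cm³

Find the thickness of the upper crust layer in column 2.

9.86 km

Take the compensation level at the base of the deeper column (depth z_c below the surface of column 1) and equate Σ ρ_i t_i down to z_c; mantle fills any gap and the z_c terms cancel.
Column 1: 0.549×0.9033 + 19.1×2.655 + 16.2×3.039 + (z_c − 35.849)×3.354
Column 2: 1.92×0 + x×2.654 + 15.2×2.929 + (z_c − 1.92 − 15.2 − x)×3.354
The z_c×3.354 term appears on both sides and cancels. Collect the known terms of each column as K = Σ(ρt)_known − 3.354 × (depth of known layers): K_1 = 100.438212 − 3.354×35.849 = −19.7993343; K_2 = 44.5208 − 3.354×(1.92 + 15.2) = −12.89968.
Balance: K_1 = K_2 − x×(3.354 − 2.654), so x = (K_2 − K_1)/(3.354 − 2.654) = 6.89965/0.7 = 9.86 km.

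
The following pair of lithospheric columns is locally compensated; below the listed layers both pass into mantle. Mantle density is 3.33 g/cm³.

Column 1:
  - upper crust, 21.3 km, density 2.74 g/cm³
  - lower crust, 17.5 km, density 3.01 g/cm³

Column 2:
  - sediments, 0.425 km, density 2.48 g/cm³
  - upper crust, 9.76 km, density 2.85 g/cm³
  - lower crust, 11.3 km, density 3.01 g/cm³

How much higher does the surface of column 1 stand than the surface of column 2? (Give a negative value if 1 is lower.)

2.85 km

For any compensation level in the mantle, the mantle terms cancel and isostasy reduces to e = (Σt_1 − Σt_2) − (Σ(ρt)_1 − Σ(ρt)_2) / ρ_m.
Σt_1 = 38.8 km; Σt_2 = 21.485 km; Σ(ρt)_1 = 111.037; Σ(ρt)_2 = 62.883 (in km·g/cm³).
e = (38.8 − 21.485) − (111.037 − 62.883) / 3.33 = 2.85 km.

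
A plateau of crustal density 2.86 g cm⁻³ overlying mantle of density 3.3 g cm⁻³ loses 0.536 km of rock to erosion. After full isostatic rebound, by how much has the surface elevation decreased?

Rebound u = e ρ_c/ρ_m = 0.536 km × 2.86/3.3 = 0.4645 km.
Net surface drop = e − u = 0.536 km − 0.4645 km = e (ρ_m − ρ_c)/ρ_m = 0.0715 km.

0.0715 km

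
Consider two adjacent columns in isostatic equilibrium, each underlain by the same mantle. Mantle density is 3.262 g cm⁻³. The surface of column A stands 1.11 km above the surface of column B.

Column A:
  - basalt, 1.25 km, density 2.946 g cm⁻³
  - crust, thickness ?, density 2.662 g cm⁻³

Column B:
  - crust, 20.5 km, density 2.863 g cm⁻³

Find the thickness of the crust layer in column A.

19 km

Take the compensation level at the base of the deeper column (depth z_c below the surface of column A) and equate Σ ρ_i t_i down to z_c; mantle fills any gap and the z_c terms cancel.
Column A: 1.25×2.946 + x×2.662 + (z_c − 1.25 − x)×3.262
Column B: 1.11×0 + 20.5×2.863 + (z_c − 1.11 − 20.5)×3.262
The z_c×3.262 term appears on both sides and cancels. Collect the known terms of each column as K = Σ(ρt)_known − 3.262 × (depth of known layers): K_A = 3.6825 − 3.262×1.25 = −0.395; K_B = 58.6915 − 3.262×(1.11 + 20.5) = −11.80032.
Balance: K_A − x×(3.262 − 2.662) = K_B, so x = (K_A − K_B)/(3.262 − 2.662) = 11.4053/0.6 = 19 km.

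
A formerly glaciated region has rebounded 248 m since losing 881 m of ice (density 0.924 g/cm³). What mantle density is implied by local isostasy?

3.28 g/cm³

ρ_m = ρ_ice t / u = 0.924 × 881 m/248 m = 3.28 g/cm³.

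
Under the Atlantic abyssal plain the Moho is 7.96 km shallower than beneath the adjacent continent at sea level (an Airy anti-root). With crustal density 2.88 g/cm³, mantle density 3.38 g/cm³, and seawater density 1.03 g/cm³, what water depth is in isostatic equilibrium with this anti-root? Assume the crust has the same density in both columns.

2.15 km

Replacing a thickness d of crust by seawater at the top must be balanced by replacing crust with mantle at the base: d (ρ_c − ρ_w) = a (ρ_m − ρ_c).
d = a (ρ_m − ρ_c)/(ρ_c − ρ_w) = 7.96 km × 0.5/1.85 = 2.15 km.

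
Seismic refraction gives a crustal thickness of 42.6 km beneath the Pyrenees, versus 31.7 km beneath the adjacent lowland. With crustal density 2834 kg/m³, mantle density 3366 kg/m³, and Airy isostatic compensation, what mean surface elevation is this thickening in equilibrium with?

Excess crust Δ = 42.6 km − 31.7 km = 10.9 km, split between elevation h and root r with h + r = Δ.
Airy balance ρ_c h = (ρ_m − ρ_c) r gives r = h ρ_c/(ρ_m − ρ_c), so h (1 + ρ_c/(ρ_m − ρ_c)) = Δ, i.e. h = Δ (ρ_m − ρ_c)/ρ_m.
h = 10.9 km × 532/3366 = 1.72 km.

1.72 km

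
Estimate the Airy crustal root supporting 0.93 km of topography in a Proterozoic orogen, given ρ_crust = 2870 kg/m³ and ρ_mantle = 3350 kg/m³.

For local isostatic compensation: the weight of the topography is balanced by the buoyancy of the root, ρ_c h = (ρ_m − ρ_c) r.
r = h · ρ_c / (ρ_m − ρ_c) = 0.93 km × 2870 / (3350 − 2870) = 5.56 km.

5.56 km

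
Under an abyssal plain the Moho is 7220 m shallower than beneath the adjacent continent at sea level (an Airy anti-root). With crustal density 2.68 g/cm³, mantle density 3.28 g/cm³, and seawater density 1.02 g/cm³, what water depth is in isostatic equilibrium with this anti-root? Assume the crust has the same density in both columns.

2610 m

Replacing a thickness d of crust by seawater at the top must be balanced by replacing crust with mantle at the base: d (ρ_c − ρ_w) = a (ρ_m − ρ_c).
d = a (ρ_m − ρ_c)/(ρ_c − ρ_w) = 7220 m × 0.6/1.66 = 2610 m.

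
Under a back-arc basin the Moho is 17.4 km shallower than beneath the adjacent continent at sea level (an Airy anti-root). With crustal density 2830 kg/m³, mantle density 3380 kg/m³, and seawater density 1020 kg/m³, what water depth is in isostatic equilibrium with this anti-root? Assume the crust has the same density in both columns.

5.29 km

Replacing a thickness d of crust by seawater at the top must be balanced by replacing crust with mantle at the base: d (ρ_c − ρ_w) = a (ρ_m − ρ_c).
d = a (ρ_m − ρ_c)/(ρ_c − ρ_w) = 17.4 km × 550/1810 = 5.29 km.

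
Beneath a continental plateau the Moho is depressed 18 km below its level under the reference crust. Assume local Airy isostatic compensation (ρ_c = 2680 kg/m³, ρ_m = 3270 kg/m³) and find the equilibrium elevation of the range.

In Airy isostatic equilibrium: ρ_c h = (ρ_m − ρ_c) r.
h = r (ρ_m − ρ_c) / ρ_c = 18 km × (3270 − 2680) / 2680 = 3.96 km.

3.96 km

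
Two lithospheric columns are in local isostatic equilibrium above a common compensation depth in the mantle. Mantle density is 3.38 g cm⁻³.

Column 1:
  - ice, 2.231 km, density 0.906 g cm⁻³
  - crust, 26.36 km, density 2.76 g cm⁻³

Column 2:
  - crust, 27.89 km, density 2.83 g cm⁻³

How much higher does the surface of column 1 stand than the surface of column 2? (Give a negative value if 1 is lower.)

For any compensation level in the mantle, the mantle terms cancel and isostasy reduces to e = (Σt_1 − Σt_2) − (Σ(ρt)_1 − Σ(ρt)_2) / ρ_m.
Σt_1 = 28.591 km; Σt_2 = 27.89 km; Σ(ρt)_1 = 74.774886; Σ(ρt)_2 = 78.9287 (in km·g cm⁻³).
e = (28.591 − 27.89) − (74.774886 − 78.9287) / 3.38 = 1.93 km.

1.93 km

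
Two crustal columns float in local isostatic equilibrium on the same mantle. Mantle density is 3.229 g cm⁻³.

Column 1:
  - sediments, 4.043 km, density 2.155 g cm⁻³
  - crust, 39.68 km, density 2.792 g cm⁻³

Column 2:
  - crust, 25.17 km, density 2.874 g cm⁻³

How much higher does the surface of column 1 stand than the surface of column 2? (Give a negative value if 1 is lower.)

For any compensation level in the mantle, the mantle terms cancel and isostasy reduces to e = (Σt_1 − Σt_2) − (Σ(ρt)_1 − Σ(ρt)_2) / ρ_m.
Σt_1 = 43.723 km; Σt_2 = 25.17 km; Σ(ρt)_1 = 119.499225; Σ(ρt)_2 = 72.33858 (in km·g cm⁻³).
e = (43.723 − 25.17) − (119.499225 − 72.33858) / 3.229 = 3.95 km.

3.95 km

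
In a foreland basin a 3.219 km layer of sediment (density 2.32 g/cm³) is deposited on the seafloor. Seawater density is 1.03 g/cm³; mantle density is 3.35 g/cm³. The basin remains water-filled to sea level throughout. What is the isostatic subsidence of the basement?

Submarine loading: the sediment displaces seawater, and the subsidence is in turn flooded, so s (ρ_m − ρ_w) = t (ρ_sed − ρ_w).
s = 3.219 km × (2.32 − 1.03) / (3.35 − 1.03) = 1.79 km.

1.79 km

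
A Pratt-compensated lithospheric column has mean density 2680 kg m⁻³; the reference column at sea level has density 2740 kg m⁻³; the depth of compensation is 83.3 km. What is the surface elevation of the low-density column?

1.86 km

ρ_ref D = ρ (D + h) → h = D (ρ_ref − ρ)/ρ.
h = 83.3 km × (2740 − 2680)/2680 = 1.86 km.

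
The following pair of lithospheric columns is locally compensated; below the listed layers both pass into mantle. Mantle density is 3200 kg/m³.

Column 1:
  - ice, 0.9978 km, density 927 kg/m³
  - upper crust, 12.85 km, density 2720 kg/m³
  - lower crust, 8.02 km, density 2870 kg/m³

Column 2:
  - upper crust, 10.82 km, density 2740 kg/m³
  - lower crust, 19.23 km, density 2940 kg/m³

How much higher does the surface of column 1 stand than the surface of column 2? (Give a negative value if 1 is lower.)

0.345 km

For any compensation level in the mantle, the mantle terms cancel and isostasy reduces to e = (Σt_1 − Σt_2) − (Σ(ρt)_1 − Σ(ρt)_2) / ρ_m.
Σt_1 = 21.8678 km; Σt_2 = 30.05 km; Σ(ρt)_1 = 58894.3606; Σ(ρt)_2 = 86183 (in km·kg/m³).
e = (21.8678 − 30.05) − (58894.3606 − 86183) / 3200 = 0.345 km.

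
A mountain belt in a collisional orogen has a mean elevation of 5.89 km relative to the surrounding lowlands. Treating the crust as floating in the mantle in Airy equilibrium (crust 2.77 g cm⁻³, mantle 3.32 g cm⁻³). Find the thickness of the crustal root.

Balancing pressure at the compensation depth: the weight of the topography is balanced by the buoyancy of the root, ρ_c h = (ρ_m − ρ_c) r.
r = h · ρ_c / (ρ_m − ρ_c) = 5.89 km × 2.77 / (3.32 − 2.77) = 29.7 km.

29.7 km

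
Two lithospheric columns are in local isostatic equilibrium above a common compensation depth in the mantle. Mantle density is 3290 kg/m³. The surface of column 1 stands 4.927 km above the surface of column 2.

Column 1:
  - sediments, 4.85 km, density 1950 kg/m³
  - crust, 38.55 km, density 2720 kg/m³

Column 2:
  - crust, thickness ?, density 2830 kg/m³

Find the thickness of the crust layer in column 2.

Take the compensation level at the base of the deeper column (depth z_c below the surface of column 1) and equate Σ ρ_i t_i down to z_c; mantle fills any gap and the z_c terms cancel.
Column 1: 4.85×1950 + 38.55×2720 + (z_c − 43.4)×3290
Column 2: 4.927×0 + x×2830 + (z_c − 4.927 − 0 − x)×3290
The z_c×3290 term appears on both sides and cancels. Collect the known terms of each column as K = Σ(ρt)_known − 3290 × (depth of known layers): K_1 = 114313.5 − 3290×43.4 = −28472.5; K_2 = 0 − 3290×(4.927 + 0) = −16209.83.
Balance: K_1 = K_2 − x×(3290 − 2830), so x = (K_2 − K_1)/(3290 − 2830) = 12262.7/460 = 26.7 km.

26.7 km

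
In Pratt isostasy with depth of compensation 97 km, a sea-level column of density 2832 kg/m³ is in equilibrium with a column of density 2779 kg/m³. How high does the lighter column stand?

ρ_ref D = ρ (D + h) → h = D (ρ_ref − ρ)/ρ.
h = 97 km × (2832 − 2779)/2779 = 1.85 km.

1.85 km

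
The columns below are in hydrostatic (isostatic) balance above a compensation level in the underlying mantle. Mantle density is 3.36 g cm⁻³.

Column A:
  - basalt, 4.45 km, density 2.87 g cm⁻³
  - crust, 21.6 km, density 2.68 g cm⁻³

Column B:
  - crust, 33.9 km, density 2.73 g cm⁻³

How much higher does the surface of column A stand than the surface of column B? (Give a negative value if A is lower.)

For any compensation level in the mantle, the mantle terms cancel and isostasy reduces to e = (Σt_A − Σt_B) − (Σ(ρt)_A − Σ(ρt)_B) / ρ_m.
Σt_A = 26.05 km; Σt_B = 33.9 km; Σ(ρt)_A = 70.6595; Σ(ρt)_B = 92.547 (in km·g cm⁻³).
e = (26.05 − 33.9) − (70.6595 − 92.547) / 3.36 = −1.34 km.

−1.34 km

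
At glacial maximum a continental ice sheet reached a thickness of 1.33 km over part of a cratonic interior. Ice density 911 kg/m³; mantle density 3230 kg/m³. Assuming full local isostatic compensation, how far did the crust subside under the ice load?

0.375 km

Isostatic balance requires: the ice load ρ_ice t is balanced by mantle displaced below, ρ_m s.
s = t ρ_ice / ρ_m = 1.33 km × 911/3230 = 0.375 km.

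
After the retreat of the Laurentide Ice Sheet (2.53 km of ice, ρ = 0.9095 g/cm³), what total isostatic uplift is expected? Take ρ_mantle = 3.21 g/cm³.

0.717 km

Removing the load lets mantle flow back in; uplift u satisfies ρ_ice t = ρ_m u.
u = t ρ_ice/ρ_m = 2.53 km × 0.9095/3.21 = 0.717 km.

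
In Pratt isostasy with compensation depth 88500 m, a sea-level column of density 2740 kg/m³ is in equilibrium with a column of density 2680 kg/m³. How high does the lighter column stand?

1980 m

ρ_ref D = ρ (D + h) → h = D (ρ_ref − ρ)/ρ.
h = 88500 m × (2740 − 2680)/2680 = 1980 m.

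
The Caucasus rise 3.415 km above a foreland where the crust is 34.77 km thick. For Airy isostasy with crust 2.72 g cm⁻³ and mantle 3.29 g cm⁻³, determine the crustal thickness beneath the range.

54.5 km

Root depth r = h ρ_c / (ρ_m − ρ_c) = 3.415 km × 2.72 / 0.57 = 16.3 km.
Total thickness = T + h + r = 34.77 km + 3.415 km + 16.3 km = 54.5 km.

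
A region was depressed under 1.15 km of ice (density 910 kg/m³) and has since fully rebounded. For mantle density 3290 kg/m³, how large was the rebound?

0.318 km

Removing the load lets mantle flow back in; uplift u satisfies ρ_ice t = ρ_m u.
u = t ρ_ice/ρ_m = 1.15 km × 910/3290 = 0.318 km.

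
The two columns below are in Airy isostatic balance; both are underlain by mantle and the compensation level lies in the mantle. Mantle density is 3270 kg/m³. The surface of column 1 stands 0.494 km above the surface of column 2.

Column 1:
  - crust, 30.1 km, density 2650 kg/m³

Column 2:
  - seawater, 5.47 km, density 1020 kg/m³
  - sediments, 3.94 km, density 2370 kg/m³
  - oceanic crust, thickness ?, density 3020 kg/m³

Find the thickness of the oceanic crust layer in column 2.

4.77 km

Take the compensation level at the base of the deeper column (depth z_c below the surface of column 1) and equate Σ ρ_i t_i down to z_c; mantle fills any gap and the z_c terms cancel.
Column 1: 30.1×2650 + (z_c − 30.1)×3270
Column 2: 0.494×0 + 5.47×1020 + 3.94×2370 + x×3020 + (z_c − 0.494 − 9.41 − x)×3270
The z_c×3270 term appears on both sides and cancels. Collect the known terms of each column as K = Σ(ρt)_known − 3270 × (depth of known layers): K_1 = 79765 − 3270×30.1 = −18662; K_2 = 14917.2 − 3270×(0.494 + 9.41) = −17468.88.
Balance: K_1 = K_2 − x×(3270 − 3020), so x = (K_2 − K_1)/(3270 − 3020) = 1193.12/250 = 4.77 km.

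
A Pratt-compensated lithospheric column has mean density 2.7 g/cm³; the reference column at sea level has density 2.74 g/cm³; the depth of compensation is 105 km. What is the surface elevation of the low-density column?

ρ_ref D = ρ (D + h) → h = D (ρ_ref − ρ)/ρ.
h = 105 km × (2.74 − 2.7)/2.7 = 1.56 km.

1.56 km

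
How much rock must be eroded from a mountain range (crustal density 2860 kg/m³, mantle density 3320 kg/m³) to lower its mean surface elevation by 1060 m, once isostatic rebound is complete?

Net drop Δ = e − u = e − e ρ_c/ρ_m = e (ρ_m − ρ_c)/ρ_m.
e = Δ ρ_m/(ρ_m − ρ_c) = 1060 m × 3320/460 = 7650 m.

7650 m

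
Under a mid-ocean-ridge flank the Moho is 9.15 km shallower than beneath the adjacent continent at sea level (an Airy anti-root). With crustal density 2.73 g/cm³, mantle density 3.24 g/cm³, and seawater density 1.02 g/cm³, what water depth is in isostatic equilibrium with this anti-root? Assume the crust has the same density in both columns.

Replacing a thickness d of crust by seawater at the top must be balanced by replacing crust with mantle at the base: d (ρ_c − ρ_w) = a (ρ_m − ρ_c).
d = a (ρ_m − ρ_c)/(ρ_c − ρ_w) = 9.15 km × 0.51/1.71 = 2.73 km.

2.73 km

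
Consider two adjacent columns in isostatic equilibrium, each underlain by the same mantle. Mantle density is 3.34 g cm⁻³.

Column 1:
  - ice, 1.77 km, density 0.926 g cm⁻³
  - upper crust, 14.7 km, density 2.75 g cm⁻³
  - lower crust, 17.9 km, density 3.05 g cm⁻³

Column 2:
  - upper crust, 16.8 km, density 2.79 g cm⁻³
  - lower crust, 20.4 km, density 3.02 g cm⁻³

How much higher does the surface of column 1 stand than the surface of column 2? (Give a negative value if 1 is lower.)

0.709 km

For any compensation level in the mantle, the mantle terms cancel and isostasy reduces to e = (Σt_1 − Σt_2) − (Σ(ρt)_1 − Σ(ρt)_2) / ρ_m.
Σt_1 = 34.37 km; Σt_2 = 37.2 km; Σ(ρt)_1 = 96.65902; Σ(ρt)_2 = 108.48 (in km·g cm⁻³).
e = (34.37 − 37.2) − (96.65902 − 108.48) / 3.34 = 0.709 km.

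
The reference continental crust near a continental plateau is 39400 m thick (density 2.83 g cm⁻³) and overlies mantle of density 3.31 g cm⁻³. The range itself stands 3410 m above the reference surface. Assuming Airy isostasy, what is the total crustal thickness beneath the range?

62900 m

Root depth r = h ρ_c / (ρ_m − ρ_c) = 3410 m × 2.83 / 0.48 = 20100 m.
Total thickness = T + h + r = 39400 m + 3410 m + 20100 m = 62900 m.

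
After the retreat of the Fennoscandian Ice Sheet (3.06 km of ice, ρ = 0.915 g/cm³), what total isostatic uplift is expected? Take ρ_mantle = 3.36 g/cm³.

0.833 km

Removing the load lets mantle flow back in; uplift u satisfies ρ_ice t = ρ_m u.
u = t ρ_ice/ρ_m = 3.06 km × 0.915/3.36 = 0.833 km.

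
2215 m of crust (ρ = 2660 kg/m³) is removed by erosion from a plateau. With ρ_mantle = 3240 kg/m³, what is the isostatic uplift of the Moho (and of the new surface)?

1820 m

Unloading: uplift u = e ρ_c/ρ_m = 2215 m × 2660/3240 = 1820 m.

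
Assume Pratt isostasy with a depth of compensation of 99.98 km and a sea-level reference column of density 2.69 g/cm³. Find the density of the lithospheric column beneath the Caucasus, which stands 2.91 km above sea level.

Pratt balance: ρ_ref D = ρ (D + h).
ρ = ρ_ref D/(D + h) = 2.69 × 99.98 km/(99.98 km + 2.91 km) = 2.61 g/cm³.

2.61 g/cm³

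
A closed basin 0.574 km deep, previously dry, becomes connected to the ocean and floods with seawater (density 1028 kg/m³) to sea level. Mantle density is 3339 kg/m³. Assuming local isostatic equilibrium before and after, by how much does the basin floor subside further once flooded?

0.255 km

After flooding the water column is d + s deep. Its weight must equal the weight of mantle displaced by the extra subsidence s: (d + s) ρ_w = s ρ_m.
s = d ρ_w / (ρ_m − ρ_w) = 0.574 km × 1028/(3339 − 1028) = 0.255 km.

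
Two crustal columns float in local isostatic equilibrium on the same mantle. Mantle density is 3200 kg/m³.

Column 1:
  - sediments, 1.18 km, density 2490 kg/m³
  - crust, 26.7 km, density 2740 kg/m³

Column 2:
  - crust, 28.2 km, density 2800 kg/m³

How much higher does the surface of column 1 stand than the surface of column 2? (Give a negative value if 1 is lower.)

For any compensation level in the mantle, the mantle terms cancel and isostasy reduces to e = (Σt_1 − Σt_2) − (Σ(ρt)_1 − Σ(ρt)_2) / ρ_m.
Σt_1 = 27.88 km; Σt_2 = 28.2 km; Σ(ρt)_1 = 76096.2; Σ(ρt)_2 = 78960 (in km·kg/m³).
e = (27.88 − 28.2) − (76096.2 − 78960) / 3200 = 0.575 km.

0.575 km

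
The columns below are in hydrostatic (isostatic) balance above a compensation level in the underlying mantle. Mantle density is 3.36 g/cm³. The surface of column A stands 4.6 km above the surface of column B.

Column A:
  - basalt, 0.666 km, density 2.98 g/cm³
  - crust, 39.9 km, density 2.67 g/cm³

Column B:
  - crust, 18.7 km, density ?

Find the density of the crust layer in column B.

Take the compensation level at the base of the deeper column (depth z_c below the surface of column A) and equate Σ ρ_i t_i down to z_c; mantle fills any gap and the z_c terms cancel.
Column A: 0.666×2.98 + 39.9×2.67 + (z_c − 40.566)×3.36
Column B: 4.6×0 + 18.7×ρ + (z_c − 4.6 − 18.7)×3.36
The z_c×3.36 term appears on both sides and cancels. Collect the known terms of each column as K = Σ(ρt)_known − 3.36 × (depth of known layers): K_A = 108.51768 − 3.36×40.566 = −27.78408; K_B = 0 − 3.36×(4.6 + 18.7) = −78.288.
Balance: K_A = K_B + 18.7×ρ, so ρ = (K_A − K_B)/18.7 = 50.5039/18.7 = 2.7 g/cm³.

2.7 g/cm³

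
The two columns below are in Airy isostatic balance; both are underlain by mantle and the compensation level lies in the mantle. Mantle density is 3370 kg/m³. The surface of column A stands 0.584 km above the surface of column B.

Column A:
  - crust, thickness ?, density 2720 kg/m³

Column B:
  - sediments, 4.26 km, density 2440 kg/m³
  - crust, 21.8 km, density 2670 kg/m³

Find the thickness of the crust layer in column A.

Take the compensation level at the base of the deeper column (depth z_c below the surface of column A) and equate Σ ρ_i t_i down to z_c; mantle fills any gap and the z_c terms cancel.
Column A: x×2720 + (z_c − 0 − x)×3370
Column B: 0.584×0 + 4.26×2440 + 21.8×2670 + (z_c − 0.584 − 26.06)×3370
The z_c×3370 term appears on both sides and cancels. Collect the known terms of each column as K = Σ(ρt)_known − 3370 × (depth of known layers): K_A = 0 − 3370×0 = 0; K_B = 68600.4 − 3370×(0.584 + 26.06) = −21189.88.
Balance: K_A − x×(3370 − 2720) = K_B, so x = (K_A − K_B)/(3370 − 2720) = 21189.9/650 = 32.6 km.

32.6 km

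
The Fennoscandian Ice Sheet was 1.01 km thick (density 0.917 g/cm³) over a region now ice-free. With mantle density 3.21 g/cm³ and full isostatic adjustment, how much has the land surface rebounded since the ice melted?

0.289 km

Removing the load lets mantle flow back in; uplift u satisfies ρ_ice t = ρ_m u.
u = t ρ_ice/ρ_m = 1.01 km × 0.917/3.21 = 0.289 km.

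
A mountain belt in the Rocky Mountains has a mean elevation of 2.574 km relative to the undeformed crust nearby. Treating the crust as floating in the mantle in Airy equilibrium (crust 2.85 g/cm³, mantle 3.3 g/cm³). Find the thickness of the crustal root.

Equating mass per unit area of the two columns: the weight of the topography is balanced by the buoyancy of the root, ρ_c h = (ρ_m − ρ_c) r.
r = h · ρ_c / (ρ_m − ρ_c) = 2.574 km × 2.85 / (3.3 − 2.85) = 16.3 km.

16.3 km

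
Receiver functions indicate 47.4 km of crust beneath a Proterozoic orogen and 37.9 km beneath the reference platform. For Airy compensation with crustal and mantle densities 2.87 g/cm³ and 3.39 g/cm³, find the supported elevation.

1.46 km

Excess crust Δ = 47.4 km − 37.9 km = 9.5 km, split between elevation h and root r with h + r = Δ.
Airy balance ρ_c h = (ρ_m − ρ_c) r gives r = h ρ_c/(ρ_m − ρ_c), so h (1 + ρ_c/(ρ_m − ρ_c)) = Δ, i.e. h = Δ (ρ_m − ρ_c)/ρ_m.
h = 9.5 km × 0.52/3.39 = 1.46 km.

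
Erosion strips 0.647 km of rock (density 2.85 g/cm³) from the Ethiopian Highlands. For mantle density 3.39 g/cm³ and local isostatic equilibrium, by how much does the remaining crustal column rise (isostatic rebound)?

Unloading: uplift u = e ρ_c/ρ_m = 0.647 km × 2.85/3.39 = 0.544 km.

0.544 km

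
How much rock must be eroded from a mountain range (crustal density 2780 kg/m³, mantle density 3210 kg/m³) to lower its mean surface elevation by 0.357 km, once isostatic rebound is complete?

Net drop Δ = e − u = e − e ρ_c/ρ_m = e (ρ_m − ρ_c)/ρ_m.
e = Δ ρ_m/(ρ_m − ρ_c) = 0.357 km × 3210/430 = 2.67 km.

2.67 km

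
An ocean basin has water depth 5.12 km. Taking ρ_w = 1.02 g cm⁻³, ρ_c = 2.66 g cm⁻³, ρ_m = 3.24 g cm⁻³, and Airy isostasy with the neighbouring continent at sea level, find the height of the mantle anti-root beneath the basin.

14.5 km

For local isostatic compensation: replacing crust with seawater at the top is compensated by replacing crust with mantle at the base: d (ρ_c − ρ_w) = a (ρ_m − ρ_c).
a = d (ρ_c − ρ_w)/(ρ_m − ρ_c) = 5.12 km × 1.64/0.58 = 14.5 km.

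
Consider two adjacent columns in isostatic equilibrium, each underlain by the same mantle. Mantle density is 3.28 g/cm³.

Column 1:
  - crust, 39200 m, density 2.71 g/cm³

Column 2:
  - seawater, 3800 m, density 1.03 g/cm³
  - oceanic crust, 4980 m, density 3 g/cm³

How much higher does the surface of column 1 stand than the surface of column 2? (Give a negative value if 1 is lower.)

For any compensation level in the mantle, the mantle terms cancel and isostasy reduces to e = (Σt_1 − Σt_2) − (Σ(ρt)_1 − Σ(ρt)_2) / ρ_m.
Σt_1 = 39200 m; Σt_2 = 8780 m; Σ(ρt)_1 = 106232; Σ(ρt)_2 = 18854 (in m·g/cm³).
e = (39200 − 8780) − (106232 − 18854) / 3.28 = 3780 m.

3780 m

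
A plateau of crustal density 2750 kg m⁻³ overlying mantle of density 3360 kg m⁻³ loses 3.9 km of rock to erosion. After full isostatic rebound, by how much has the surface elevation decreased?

0.708 km

Rebound u = e ρ_c/ρ_m = 3.9 km × 2750/3360 = 3.192 km.
Net surface drop = e − u = 3.9 km − 3.192 km = e (ρ_m − ρ_c)/ρ_m = 0.708 km.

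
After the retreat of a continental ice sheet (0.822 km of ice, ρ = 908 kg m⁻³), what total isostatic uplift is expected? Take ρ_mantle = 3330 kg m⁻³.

0.224 km

Removing the load lets mantle flow back in; uplift u satisfies ρ_ice t = ρ_m u.
u = t ρ_ice/ρ_m = 0.822 km × 908/3330 = 0.224 km.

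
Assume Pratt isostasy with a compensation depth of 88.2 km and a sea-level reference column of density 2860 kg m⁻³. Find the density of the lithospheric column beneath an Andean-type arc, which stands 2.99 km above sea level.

2770 kg m⁻³

Pratt balance: ρ_ref D = ρ (D + h).
ρ = ρ_ref D/(D + h) = 2860 × 88.2 km/(88.2 km + 2.99 km) = 2770 kg m⁻³.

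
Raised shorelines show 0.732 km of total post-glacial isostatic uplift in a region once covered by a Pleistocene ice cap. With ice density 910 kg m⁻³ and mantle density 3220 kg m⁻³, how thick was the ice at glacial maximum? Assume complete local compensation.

u = t ρ_ice/ρ_m → t = u ρ_m/ρ_ice = 0.732 km × 3220/910 = 2.59 km.

2.59 km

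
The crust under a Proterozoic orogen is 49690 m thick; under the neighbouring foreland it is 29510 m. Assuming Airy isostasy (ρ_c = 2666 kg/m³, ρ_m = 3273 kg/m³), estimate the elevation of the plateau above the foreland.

3740 m

Excess crust Δ = 49690 m − 29510 m = 20180 m, split between elevation h and root r with h + r = Δ.
Airy balance ρ_c h = (ρ_m − ρ_c) r gives r = h ρ_c/(ρ_m − ρ_c), so h (1 + ρ_c/(ρ_m − ρ_c)) = Δ, i.e. h = Δ (ρ_m − ρ_c)/ρ_m.
h = 20180 m × 607/3273 = 3740 m.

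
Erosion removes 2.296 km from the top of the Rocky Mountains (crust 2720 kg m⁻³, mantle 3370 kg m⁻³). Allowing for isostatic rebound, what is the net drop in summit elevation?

0.443 km

Rebound u = e ρ_c/ρ_m = 2.296 km × 2720/3370 = 1.853 km.
Net surface drop = e − u = 2.296 km − 1.853 km = e (ρ_m − ρ_c)/ρ_m = 0.443 km.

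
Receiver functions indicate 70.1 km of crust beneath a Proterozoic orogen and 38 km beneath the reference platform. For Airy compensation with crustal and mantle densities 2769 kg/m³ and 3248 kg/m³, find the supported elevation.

4.73 km

Excess crust Δ = 70.1 km − 38 km = 32.1 km, split between elevation h and root r with h + r = Δ.
Airy balance ρ_c h = (ρ_m − ρ_c) r gives r = h ρ_c/(ρ_m − ρ_c), so h (1 + ρ_c/(ρ_m − ρ_c)) = Δ, i.e. h = Δ (ρ_m − ρ_c)/ρ_m.
h = 32.1 km × 479/3248 = 4.73 km.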